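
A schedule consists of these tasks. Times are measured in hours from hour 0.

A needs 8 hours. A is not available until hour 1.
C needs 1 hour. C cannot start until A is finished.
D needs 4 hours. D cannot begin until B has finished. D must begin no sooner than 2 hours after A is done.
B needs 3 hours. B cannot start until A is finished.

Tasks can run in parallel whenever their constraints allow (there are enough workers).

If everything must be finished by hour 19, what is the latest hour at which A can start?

D has no dependents, so it just needs to finish by hour 19. Starting by 19 − 4 = hour 15 achieves that.
B has to be done before D (must start by hour 15). That means finishing by hour 15, i.e. starting by 15 − 3 = hour 12.
C must finish by hour 19; it takes 1 hour, so it must start by 19 − 1 = hour 18.
A must finish in time for B (must start by hour 12); C (must start by hour 18); D (must start by hour 15, minus 2-hour gap → hour 13). The tightest is hour 12, so A must start by 12 − 8 = hour 4.

4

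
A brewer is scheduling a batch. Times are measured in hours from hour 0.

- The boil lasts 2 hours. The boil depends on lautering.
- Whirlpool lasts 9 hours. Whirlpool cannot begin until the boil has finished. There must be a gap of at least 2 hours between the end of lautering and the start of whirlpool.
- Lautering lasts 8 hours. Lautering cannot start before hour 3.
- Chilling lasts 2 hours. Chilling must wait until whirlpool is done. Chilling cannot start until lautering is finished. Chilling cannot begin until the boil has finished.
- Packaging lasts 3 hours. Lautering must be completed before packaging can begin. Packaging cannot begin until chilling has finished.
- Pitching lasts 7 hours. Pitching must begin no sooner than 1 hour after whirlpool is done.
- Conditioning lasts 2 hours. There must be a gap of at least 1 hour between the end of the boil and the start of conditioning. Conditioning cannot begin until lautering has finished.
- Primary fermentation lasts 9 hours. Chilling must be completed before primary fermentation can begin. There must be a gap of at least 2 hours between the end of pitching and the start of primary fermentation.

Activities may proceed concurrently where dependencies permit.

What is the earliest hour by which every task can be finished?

41

After its own release at hour 3, lautering can start at hour 3 and finishes at hour 11.
After lautering (finishes hour 11), the boil can start at hour 11 and finishes at hour 13.
Conditioning has to wait for the boil (finishes hour 13, plus 1-hour gap → hour 14); lautering (finishes hour 11). The latest of these is hour 14, so conditioning runs hour 14 to 14 + 2 = hour 16.
Whirlpool cannot start until the boil (finishes hour 13); lautering (finishes hour 11, plus 2-hour gap → hour 13). The controlling bound is hour 13, so whirlpool finishes at 13 + 9 = hour 22.
After whirlpool (finishes hour 22, plus 1-hour gap → hour 23), pitching can start at hour 23 and finishes at hour 30.
Chilling needs all of whirlpool (finishes hour 22); lautering (finishes hour 11); the boil (finishes hour 13). That puts its earliest start at hour 22; it finishes at 22 + 2 = hour 24.
Packaging has to wait for lautering (finishes hour 11); chilling (finishes hour 24). The latest of these is hour 24, so packaging runs hour 24 to 24 + 3 = hour 27.
Primary fermentation needs all of chilling (finishes hour 24); pitching (finishes hour 30, plus 2-hour gap → hour 32). That puts its earliest start at hour 32; it finishes at 32 + 9 = hour 41.
All tasks are finished once the last one completes. Finish times: Lautering at 11, The boil at 13, Whirlpool at 22, Chilling at 24, Pitching at 30, Primary fermentation at 41, Conditioning at 16, Packaging at 27. The latest is hour 41.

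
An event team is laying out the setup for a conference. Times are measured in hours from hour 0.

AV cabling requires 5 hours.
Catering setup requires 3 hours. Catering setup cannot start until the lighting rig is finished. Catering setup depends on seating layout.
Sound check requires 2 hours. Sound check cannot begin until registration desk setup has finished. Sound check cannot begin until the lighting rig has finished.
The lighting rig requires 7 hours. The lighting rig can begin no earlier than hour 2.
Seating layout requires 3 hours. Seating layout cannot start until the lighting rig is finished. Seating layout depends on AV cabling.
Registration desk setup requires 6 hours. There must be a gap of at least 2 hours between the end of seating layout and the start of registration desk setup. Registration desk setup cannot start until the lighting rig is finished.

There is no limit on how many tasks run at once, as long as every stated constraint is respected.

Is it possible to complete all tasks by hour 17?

No

Nothing blocks AV cabling, so it runs from hour 0 to hour 5.
The lighting rig waits on its own release at hour 2, so it starts at hour 2 and finishes at 2 + 7 = hour 9.
For seating layout: the lighting rig (finishes hour 9); AV cabling (finishes hour 5). Taking the maximum gives a start of hour 9, and it finishes at 9 + 3 = hour 12.
Catering setup cannot start until the lighting rig (finishes hour 9); seating layout (finishes hour 12). The controlling bound is hour 12, so catering setup finishes at 12 + 3 = hour 15.
For registration desk setup: seating layout (finishes hour 12, plus 2-hour gap → hour 14); the lighting rig (finishes hour 9). Taking the maximum gives a start of hour 14, and it finishes at 14 + 6 = hour 20.
Sound check needs all of registration desk setup (finishes hour 20); the lighting rig (finishes hour 9). That puts its earliest start at hour 20; it finishes at 20 + 2 = hour 22.
The earliest everything can be done is hour 22, which is after the deadline of 17, so it is not possible.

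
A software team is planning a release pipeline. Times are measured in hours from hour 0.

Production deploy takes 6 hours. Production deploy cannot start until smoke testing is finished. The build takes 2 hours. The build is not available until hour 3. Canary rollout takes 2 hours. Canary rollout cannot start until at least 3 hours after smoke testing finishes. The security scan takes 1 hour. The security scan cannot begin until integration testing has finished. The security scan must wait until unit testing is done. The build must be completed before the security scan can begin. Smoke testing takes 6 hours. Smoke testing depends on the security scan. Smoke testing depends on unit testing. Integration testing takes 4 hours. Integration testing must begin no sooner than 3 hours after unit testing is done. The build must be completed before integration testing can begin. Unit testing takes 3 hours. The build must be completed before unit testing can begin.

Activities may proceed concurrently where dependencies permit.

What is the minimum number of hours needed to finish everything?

28

After its own release at hour 3, the build can start at hour 3 and finishes at hour 5.
After the build (finishes hour 5), unit testing can start at hour 5 and finishes at hour 8.
Integration testing needs all of unit testing (finishes hour 8, plus 3-hour gap → hour 11); the build (finishes hour 5). That puts its earliest start at hour 11; it finishes at 11 + 4 = hour 15.
The security scan needs all of integration testing (finishes hour 15); unit testing (finishes hour 8); the build (finishes hour 5). That puts its earliest start at hour 15; it finishes at 15 + 1 = hour 16.
Smoke testing cannot start until the security scan (finishes hour 16); unit testing (finishes hour 8). The controlling bound is hour 16, so smoke testing finishes at 16 + 6 = hour 22.
Production deploy waits on smoke testing (finishes hour 22), so it starts at hour 22 and finishes at 22 + 6 = hour 28.
Canary rollout cannot begin until smoke testing (finishes hour 22, plus 3-hour gap → hour 25). It runs from hour 25 to 25 + 2 = hour 27.
All tasks are finished once the last one completes. Finish times: The build at 5, Unit testing at 8, Integration testing at 15, The security scan at 16, Smoke testing at 22, Canary rollout at 27, Production deploy at 28. The latest is hour 28.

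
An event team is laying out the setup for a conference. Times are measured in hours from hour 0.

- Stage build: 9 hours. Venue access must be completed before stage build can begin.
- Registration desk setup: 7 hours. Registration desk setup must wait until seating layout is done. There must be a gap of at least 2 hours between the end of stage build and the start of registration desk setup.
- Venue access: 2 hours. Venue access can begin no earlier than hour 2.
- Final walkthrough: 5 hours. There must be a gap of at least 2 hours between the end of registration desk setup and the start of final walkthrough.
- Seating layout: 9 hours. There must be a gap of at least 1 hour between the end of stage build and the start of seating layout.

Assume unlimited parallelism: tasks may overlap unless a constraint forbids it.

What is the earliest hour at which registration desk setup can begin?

After its own release at hour 2, venue access can start at hour 2 and finishes at hour 4.
Stage build waits on venue access (finishes hour 4), so it starts at hour 4 and finishes at 4 + 9 = hour 13.
After stage build (finishes hour 13, plus 1-hour gap → hour 14), seating layout can start at hour 14 and finishes at hour 23.
Registration desk setup waits on seating layout (finishes hour 23); stage build (finishes hour 13, plus 2-hour gap → hour 15). The latest of these is hour 23, which is the earliest registration desk setup can start.

23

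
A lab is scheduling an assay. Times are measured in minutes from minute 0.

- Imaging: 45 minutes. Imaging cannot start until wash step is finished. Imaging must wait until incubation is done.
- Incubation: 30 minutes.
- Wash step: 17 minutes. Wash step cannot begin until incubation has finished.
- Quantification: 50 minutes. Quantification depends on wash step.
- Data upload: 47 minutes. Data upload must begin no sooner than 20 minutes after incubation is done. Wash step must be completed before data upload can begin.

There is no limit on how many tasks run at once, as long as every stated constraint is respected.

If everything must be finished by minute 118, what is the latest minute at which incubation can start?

Imaging must finish by minute 118; it takes 45 minutes, so it must start by 118 − 45 = minute 73.
To finish by minute 118, quantification (duration 50) must start no later than minute 68.
Nothing follows data upload; the deadline of minute 118 is its only limit. It must start by 118 − 47 = minute 71.
Wash step must finish in time for imaging (must start by minute 73); quantification (must start by minute 68); data upload (must start by minute 71). The tightest is minute 68, so wash step must start by 68 − 17 = minute 51.
For incubation: wash step (must start by minute 51); imaging (must start by minute 73); data upload (must start by minute 71, minus 20-minute gap → minute 51). The most restrictive is minute 51; with a 30-minute duration, incubation must start by minute 21.

21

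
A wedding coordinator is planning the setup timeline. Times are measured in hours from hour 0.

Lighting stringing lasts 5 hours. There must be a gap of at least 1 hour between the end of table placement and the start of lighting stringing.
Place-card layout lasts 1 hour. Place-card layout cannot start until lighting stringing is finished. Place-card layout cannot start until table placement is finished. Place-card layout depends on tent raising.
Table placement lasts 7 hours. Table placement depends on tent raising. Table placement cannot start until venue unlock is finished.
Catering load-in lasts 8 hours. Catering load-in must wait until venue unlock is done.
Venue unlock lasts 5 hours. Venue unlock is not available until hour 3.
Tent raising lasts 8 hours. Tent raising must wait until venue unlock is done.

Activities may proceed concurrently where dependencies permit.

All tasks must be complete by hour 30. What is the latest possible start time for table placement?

16

To finish by hour 30, place-card layout (duration 1) must start no later than hour 29.
Lighting stringing feeds into place-card layout (must start by hour 29); so lighting stringing must finish by hour 29 and therefore start by hour 24.
For table placement: lighting stringing (must start by hour 24, minus 1-hour gap → hour 23); place-card layout (must start by hour 29). The most restrictive is hour 23; with a 7-hour duration, table placement must start by hour 16.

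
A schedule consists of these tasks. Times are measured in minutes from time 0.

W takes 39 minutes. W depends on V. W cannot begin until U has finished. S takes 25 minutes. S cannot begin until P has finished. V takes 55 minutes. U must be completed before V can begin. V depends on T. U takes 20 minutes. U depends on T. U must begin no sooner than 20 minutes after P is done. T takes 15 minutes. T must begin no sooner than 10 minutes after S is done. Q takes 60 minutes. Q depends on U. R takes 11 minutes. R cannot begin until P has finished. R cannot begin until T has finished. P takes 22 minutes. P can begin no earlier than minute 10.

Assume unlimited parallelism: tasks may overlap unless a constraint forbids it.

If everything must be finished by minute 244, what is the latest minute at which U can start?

130

To finish by minute 244, Q (duration 60) must start no later than minute 184.
Nothing follows W; the deadline of minute 244 is its only limit. It must start by 244 − 39 = minute 205.
Since W (must start by minute 205) depends on it, V must finish by minute 205. Backing off its 55-minute duration gives a latest start of minute 150.
U has several dependents: Q (must start by minute 184); V (must start by minute 150); W (must start by minute 205). The earliest of those limits is minute 150, so U must start by 150 − 20 = minute 130.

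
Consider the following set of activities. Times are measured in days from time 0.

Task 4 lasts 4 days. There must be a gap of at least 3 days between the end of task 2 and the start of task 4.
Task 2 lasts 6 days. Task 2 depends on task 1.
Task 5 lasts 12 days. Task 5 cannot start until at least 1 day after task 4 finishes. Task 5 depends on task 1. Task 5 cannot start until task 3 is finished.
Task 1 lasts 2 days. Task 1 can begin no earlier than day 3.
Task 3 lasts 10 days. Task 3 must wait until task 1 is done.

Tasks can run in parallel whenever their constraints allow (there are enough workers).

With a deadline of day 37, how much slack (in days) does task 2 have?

Task 1 waits on its own release at day 3, so it starts at day 3 and finishes at 3 + 2 = day 5.
Task 2 cannot begin until task 1 (finishes day 5). It runs from day 5 to 5 + 6 = day 11.

Working backward from the deadline:
Task 5 has no dependents, so it just needs to finish by day 37. Starting by 37 − 12 = day 25 achieves that.
Task 4 has to be done before task 5 (must start by day 25, minus 1-day gap → day 24). That means finishing by day 24, i.e. starting by 24 − 4 = day 20.
Task 2 must finish before task 4 (must start by day 20, minus 3-day gap → day 17). With a 6-day duration, task 2 must start by 17 − 6 = day 11.
So task 2 can start as early as day 5 and as late as day 11, giving 11 − 5 = 6 days of slack.

6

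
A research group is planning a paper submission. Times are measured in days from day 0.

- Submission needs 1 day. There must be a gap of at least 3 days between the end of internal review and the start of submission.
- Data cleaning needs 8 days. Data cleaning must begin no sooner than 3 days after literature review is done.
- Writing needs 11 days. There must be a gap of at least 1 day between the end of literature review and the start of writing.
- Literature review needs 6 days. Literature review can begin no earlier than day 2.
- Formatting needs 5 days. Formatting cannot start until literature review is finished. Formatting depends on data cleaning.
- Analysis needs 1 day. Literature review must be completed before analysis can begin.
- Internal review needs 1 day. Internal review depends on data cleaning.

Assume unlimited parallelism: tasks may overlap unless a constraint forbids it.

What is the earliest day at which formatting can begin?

After its own release at day 2, literature review can start at day 2 and finishes at day 8.
After literature review (finishes day 8, plus 3-day gap → day 11), data cleaning can start at day 11 and finishes at day 19.
Formatting waits on literature review (finishes day 8); data cleaning (finishes day 19). The latest of these is day 19, which is the earliest formatting can start.

19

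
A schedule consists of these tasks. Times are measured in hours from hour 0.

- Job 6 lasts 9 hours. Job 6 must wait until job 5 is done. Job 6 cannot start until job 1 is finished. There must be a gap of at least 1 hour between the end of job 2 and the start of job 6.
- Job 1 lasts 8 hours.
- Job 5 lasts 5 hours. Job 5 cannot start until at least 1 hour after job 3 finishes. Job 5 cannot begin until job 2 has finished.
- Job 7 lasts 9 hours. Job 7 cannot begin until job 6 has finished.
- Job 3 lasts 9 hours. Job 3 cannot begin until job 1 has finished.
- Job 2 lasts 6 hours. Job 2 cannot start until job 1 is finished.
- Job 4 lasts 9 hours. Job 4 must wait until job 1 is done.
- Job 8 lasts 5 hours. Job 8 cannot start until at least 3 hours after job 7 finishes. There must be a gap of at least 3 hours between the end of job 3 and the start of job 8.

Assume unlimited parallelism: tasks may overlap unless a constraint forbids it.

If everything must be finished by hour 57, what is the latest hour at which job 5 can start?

26

Job 8 has no dependents, so it just needs to finish by hour 57. Starting by 57 − 5 = hour 52 achieves that.
Job 7 has to be done before job 8 (must start by hour 52, minus 3-hour gap → hour 49). That means finishing by hour 49, i.e. starting by 49 − 9 = hour 40.
Job 6 feeds into job 7 (must start by hour 40); so job 6 must finish by hour 40 and therefore start by hour 31.
Job 5 feeds into job 6 (must start by hour 31); so job 5 must finish by hour 31 and therefore start by hour 26.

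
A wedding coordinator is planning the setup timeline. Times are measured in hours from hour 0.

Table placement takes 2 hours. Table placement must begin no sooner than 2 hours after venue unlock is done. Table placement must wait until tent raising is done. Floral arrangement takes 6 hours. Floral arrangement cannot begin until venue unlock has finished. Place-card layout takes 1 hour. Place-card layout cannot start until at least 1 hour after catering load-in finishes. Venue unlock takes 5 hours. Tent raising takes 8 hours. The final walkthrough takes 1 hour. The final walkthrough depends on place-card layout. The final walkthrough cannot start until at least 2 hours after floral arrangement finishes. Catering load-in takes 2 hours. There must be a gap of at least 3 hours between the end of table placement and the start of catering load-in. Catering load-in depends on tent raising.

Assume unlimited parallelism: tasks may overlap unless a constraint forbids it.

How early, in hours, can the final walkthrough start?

17

Nothing blocks tent raising, so it runs from hour 0 to hour 8.
Nothing blocks venue unlock, so it runs from hour 0 to hour 5.
Floral arrangement waits on venue unlock (finishes hour 5), so it starts at hour 5 and finishes at 5 + 6 = hour 11.
Table placement cannot start until venue unlock (finishes hour 5, plus 2-hour gap → hour 7); tent raising (finishes hour 8). The controlling bound is hour 8, so table placement finishes at 8 + 2 = hour 10.
Catering load-in needs all of table placement (finishes hour 10, plus 3-hour gap → hour 13); tent raising (finishes hour 8). That puts its earliest start at hour 13; it finishes at 13 + 2 = hour 15.
After catering load-in (finishes hour 15, plus 1-hour gap → hour 16), place-card layout can start at hour 16 and finishes at hour 17.
The final walkthrough waits on place-card layout (finishes hour 17); floral arrangement (finishes hour 11, plus 2-hour gap → hour 13). The latest of these is hour 17, which is the earliest the final walkthrough can start.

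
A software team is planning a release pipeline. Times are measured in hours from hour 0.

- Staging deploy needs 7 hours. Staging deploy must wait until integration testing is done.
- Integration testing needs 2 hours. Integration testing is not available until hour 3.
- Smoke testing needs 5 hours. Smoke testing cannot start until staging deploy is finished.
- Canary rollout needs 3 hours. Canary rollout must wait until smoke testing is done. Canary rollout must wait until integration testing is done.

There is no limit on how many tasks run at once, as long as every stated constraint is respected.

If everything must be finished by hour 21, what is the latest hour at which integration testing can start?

4

Canary rollout must finish by hour 21; it takes 3 hours, so it must start by 21 − 3 = hour 18.
Smoke testing must finish before canary rollout (must start by hour 18). With a 5-hour duration, smoke testing must start by 18 − 5 = hour 13.
Since smoke testing (must start by hour 13) depends on it, staging deploy must finish by hour 13. Backing off its 7-hour duration gives a latest start of hour 6.
For integration testing: staging deploy (must start by hour 6); canary rollout (must start by hour 18). The most restrictive is hour 6; with a 2-hour duration, integration testing must start by hour 4.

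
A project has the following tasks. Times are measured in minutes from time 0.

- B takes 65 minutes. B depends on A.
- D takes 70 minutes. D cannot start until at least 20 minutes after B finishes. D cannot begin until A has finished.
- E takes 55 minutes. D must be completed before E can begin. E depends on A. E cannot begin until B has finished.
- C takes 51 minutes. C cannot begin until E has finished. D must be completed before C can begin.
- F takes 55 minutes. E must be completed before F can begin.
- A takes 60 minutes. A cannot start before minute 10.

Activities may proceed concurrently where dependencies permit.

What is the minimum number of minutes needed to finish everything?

A cannot begin until its own release at minute 10. It runs from minute 10 to 10 + 60 = minute 70.
B waits on A (finishes minute 70), so it starts at minute 70 and finishes at 70 + 65 = minute 135.
D needs all of B (finishes minute 135, plus 20-minute gap → minute 155); A (finishes minute 70). That puts its earliest start at minute 155; it finishes at 155 + 70 = minute 225.
E needs all of D (finishes minute 225); A (finishes minute 70); B (finishes minute 135). That puts its earliest start at minute 225; it finishes at 225 + 55 = minute 280.
After E (finishes minute 280), F can start at minute 280 and finishes at minute 335.
C cannot start until E (finishes minute 280); D (finishes minute 225). The controlling bound is minute 280, so C finishes at 280 + 51 = minute 331.
All tasks are finished once the last one completes. Finish times: A at 70, B at 135, C at 331, D at 225, E at 280, F at 335. The latest is minute 335.

335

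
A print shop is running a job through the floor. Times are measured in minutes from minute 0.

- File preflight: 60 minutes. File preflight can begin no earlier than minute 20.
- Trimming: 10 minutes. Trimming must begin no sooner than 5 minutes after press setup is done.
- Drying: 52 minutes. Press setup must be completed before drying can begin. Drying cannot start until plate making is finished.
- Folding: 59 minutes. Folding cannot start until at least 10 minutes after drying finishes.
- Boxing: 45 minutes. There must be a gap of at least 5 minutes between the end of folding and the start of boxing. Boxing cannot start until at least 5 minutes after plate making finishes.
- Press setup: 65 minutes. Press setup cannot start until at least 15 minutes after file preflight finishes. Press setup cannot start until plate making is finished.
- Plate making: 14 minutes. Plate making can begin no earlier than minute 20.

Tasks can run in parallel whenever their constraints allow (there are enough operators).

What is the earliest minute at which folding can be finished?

281

Plate making cannot begin until its own release at minute 20. It runs from minute 20 to 20 + 14 = minute 34.
File preflight waits on its own release at minute 20, so it starts at minute 20 and finishes at 20 + 60 = minute 80.
For press setup: file preflight (finishes minute 80, plus 15-minute gap → minute 95); plate making (finishes minute 34). Taking the maximum gives a start of minute 95, and it finishes at 95 + 65 = minute 160.
For drying: press setup (finishes minute 160); plate making (finishes minute 34). Taking the maximum gives a start of minute 160, and it finishes at 160 + 52 = minute 212.
After drying (finishes minute 212, plus 10-minute gap → minute 222), folding can start at minute 222 and finishes at minute 281.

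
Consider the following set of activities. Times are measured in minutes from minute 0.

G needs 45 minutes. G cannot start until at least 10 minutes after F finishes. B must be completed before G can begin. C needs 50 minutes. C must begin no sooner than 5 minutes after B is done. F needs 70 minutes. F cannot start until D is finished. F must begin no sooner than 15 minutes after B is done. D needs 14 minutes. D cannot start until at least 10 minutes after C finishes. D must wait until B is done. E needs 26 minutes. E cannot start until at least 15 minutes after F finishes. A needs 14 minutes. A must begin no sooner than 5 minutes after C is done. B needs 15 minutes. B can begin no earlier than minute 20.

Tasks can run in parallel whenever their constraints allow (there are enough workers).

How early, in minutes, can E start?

B waits on its own release at minute 20, so it starts at minute 20 and finishes at 20 + 15 = minute 35.
After B (finishes minute 35, plus 5-minute gap → minute 40), C can start at minute 40 and finishes at minute 90.
For D: C (finishes minute 90, plus 10-minute gap → minute 100); B (finishes minute 35). Taking the maximum gives a start of minute 100, and it finishes at 100 + 14 = minute 114.
For F: D (finishes minute 114); B (finishes minute 35, plus 15-minute gap → minute 50). Taking the maximum gives a start of minute 114, and it finishes at 114 + 70 = minute 184.
E waits on F (finishes minute 184, plus 15-minute gap → minute 199), so the earliest it can start is minute 199.

199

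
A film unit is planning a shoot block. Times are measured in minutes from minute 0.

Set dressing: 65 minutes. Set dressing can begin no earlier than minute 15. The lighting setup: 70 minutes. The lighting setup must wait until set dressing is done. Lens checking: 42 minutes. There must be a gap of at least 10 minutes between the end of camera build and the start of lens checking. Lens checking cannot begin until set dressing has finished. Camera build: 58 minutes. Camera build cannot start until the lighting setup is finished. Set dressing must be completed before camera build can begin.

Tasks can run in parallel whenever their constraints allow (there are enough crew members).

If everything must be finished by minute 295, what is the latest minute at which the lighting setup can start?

115

Lens checking has no dependents, so it just needs to finish by minute 295. Starting by 295 − 42 = minute 253 achieves that.
Camera build must finish before lens checking (must start by minute 253, minus 10-minute gap → minute 243). With a 58-minute duration, camera build must start by 243 − 58 = minute 185.
The lighting setup must finish before camera build (must start by minute 185). With a 70-minute duration, the lighting setup must start by 185 − 70 = minute 115.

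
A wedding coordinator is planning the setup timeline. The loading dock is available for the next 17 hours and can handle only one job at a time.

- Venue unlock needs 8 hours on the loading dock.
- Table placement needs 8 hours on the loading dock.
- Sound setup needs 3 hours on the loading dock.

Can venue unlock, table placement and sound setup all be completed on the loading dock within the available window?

No

Running back to back, the jobs need 8 + 8 + 3 = 19 hours on the loading dock.
Since 19 > 17, they cannot all fit.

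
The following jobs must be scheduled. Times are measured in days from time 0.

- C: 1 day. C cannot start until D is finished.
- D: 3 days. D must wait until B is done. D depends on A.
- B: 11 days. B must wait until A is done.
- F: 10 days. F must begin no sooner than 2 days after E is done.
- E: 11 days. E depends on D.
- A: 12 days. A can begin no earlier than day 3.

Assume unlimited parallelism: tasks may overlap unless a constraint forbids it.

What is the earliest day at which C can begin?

29

A waits on its own release at day 3, so it starts at day 3 and finishes at 3 + 12 = day 15.
B cannot begin until A (finishes day 15). It runs from day 15 to 15 + 11 = day 26.
D has to wait for B (finishes day 26); A (finishes day 15). The latest of these is day 26, so D runs day 26 to 26 + 3 = day 29.
C waits on D (finishes day 29), so the earliest it can start is day 29.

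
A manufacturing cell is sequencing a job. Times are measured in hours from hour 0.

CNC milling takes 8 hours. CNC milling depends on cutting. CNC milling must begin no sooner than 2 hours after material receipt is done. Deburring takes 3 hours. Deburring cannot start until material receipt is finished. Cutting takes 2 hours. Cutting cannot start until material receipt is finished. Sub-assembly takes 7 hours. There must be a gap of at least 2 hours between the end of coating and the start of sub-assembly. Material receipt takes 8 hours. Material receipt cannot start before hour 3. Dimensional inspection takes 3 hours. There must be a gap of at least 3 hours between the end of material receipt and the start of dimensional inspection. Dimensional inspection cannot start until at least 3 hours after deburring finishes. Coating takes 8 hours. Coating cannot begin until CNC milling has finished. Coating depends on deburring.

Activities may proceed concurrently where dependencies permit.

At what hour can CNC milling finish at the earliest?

Material receipt cannot begin until its own release at hour 3. It runs from hour 3 to 3 + 8 = hour 11.
Cutting waits on material receipt (finishes hour 11), so it starts at hour 11 and finishes at 11 + 2 = hour 13.
CNC milling needs all of cutting (finishes hour 13); material receipt (finishes hour 11, plus 2-hour gap → hour 13). That puts its earliest start at hour 13; it finishes at 13 + 8 = hour 21.

21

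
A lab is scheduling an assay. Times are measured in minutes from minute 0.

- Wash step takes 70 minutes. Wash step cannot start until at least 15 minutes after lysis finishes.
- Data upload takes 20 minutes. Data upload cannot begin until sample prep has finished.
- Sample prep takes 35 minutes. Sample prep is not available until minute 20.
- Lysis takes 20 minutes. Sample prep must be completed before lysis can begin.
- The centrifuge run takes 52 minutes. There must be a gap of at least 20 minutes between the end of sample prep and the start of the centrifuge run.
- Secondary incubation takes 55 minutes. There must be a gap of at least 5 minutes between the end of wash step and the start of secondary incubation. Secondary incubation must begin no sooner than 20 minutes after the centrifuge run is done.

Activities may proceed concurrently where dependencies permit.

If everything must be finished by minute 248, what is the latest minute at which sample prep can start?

Secondary incubation has no dependents, so it just needs to finish by minute 248. Starting by 248 − 55 = minute 193 achieves that.
Wash step must finish before secondary incubation (must start by minute 193, minus 5-minute gap → minute 188). With a 70-minute duration, wash step must start by 188 − 70 = minute 118.
Lysis feeds into wash step (must start by minute 118, minus 15-minute gap → minute 103); so lysis must finish by minute 103 and therefore start by minute 83.
The centrifuge run feeds into secondary incubation (must start by minute 193, minus 20-minute gap → minute 173); so the centrifuge run must finish by minute 173 and therefore start by minute 121.
Nothing follows data upload; the deadline of minute 248 is its only limit. It must start by 248 − 20 = minute 228.
For sample prep: lysis (must start by minute 83); the centrifuge run (must start by minute 121, minus 20-minute gap → minute 101); data upload (must start by minute 228). The most restrictive is minute 83; with a 35-minute duration, sample prep must start by minute 48.

48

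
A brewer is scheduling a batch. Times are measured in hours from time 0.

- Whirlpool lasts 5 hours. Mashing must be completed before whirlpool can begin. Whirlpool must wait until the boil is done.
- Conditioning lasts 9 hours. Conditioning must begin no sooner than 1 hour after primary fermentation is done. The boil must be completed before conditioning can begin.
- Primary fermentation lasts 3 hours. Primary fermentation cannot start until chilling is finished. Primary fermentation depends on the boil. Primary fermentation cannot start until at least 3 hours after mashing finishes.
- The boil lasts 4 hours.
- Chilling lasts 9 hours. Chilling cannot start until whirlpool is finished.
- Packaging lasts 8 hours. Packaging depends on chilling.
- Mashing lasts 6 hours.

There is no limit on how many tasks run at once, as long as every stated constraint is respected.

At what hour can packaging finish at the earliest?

28

The boil can start immediately at hour 0; it finishes at hour 4.
Mashing can start immediately at hour 0; it finishes at hour 6.
For whirlpool: mashing (finishes hour 6); the boil (finishes hour 4). Taking the maximum gives a start of hour 6, and it finishes at 6 + 5 = hour 11.
Chilling waits on whirlpool (finishes hour 11), so it starts at hour 11 and finishes at 11 + 9 = hour 20.
Packaging cannot begin until chilling (finishes hour 20). It runs from hour 20 to 20 + 8 = hour 28.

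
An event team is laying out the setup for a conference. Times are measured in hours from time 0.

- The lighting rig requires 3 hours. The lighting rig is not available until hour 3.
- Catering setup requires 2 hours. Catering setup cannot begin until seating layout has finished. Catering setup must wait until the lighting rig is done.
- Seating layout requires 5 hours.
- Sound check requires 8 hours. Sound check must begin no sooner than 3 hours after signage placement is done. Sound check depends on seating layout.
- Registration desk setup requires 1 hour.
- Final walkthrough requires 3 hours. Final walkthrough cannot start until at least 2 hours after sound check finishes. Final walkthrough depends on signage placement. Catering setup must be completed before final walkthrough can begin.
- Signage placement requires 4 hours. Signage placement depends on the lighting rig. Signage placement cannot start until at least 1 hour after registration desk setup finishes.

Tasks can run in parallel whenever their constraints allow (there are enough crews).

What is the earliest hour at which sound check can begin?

Registration desk setup has no prerequisites, so it starts at hour 0 and finishes at hour 1.
Seating layout has no prerequisites, so it starts at hour 0 and finishes at hour 5.
The lighting rig cannot begin until its own release at hour 3. It runs from hour 3 to 3 + 3 = hour 6.
For signage placement: the lighting rig (finishes hour 6); registration desk setup (finishes hour 1, plus 1-hour gap → hour 2). Taking the maximum gives a start of hour 6, and it finishes at 6 + 4 = hour 10.
Sound check waits on signage placement (finishes hour 10, plus 3-hour gap → hour 13); seating layout (finishes hour 5). The latest of these is hour 13, which is the earliest sound check can start.

13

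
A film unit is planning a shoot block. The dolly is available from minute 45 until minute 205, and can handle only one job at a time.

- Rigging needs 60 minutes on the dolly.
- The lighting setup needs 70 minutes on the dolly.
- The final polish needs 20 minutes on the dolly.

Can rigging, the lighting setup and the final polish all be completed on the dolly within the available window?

Yes

The dolly window is 205 − 45 = 160 minutes.
Running back to back, the jobs need 60 + 70 + 20 = 150 minutes on the dolly.
Since 150 ≤ 160, they fit within the window.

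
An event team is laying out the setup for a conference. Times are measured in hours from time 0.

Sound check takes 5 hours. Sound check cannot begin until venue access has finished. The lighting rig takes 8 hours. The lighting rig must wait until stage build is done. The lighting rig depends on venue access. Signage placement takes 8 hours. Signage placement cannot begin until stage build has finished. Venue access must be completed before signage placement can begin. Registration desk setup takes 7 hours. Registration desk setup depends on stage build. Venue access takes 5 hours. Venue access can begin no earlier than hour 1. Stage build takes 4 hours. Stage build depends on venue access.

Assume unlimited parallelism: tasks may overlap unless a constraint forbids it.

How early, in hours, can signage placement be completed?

After its own release at hour 1, venue access can start at hour 1 and finishes at hour 6.
Stage build waits on venue access (finishes hour 6), so it starts at hour 6 and finishes at 6 + 4 = hour 10.
Signage placement needs all of stage build (finishes hour 10); venue access (finishes hour 6). That puts its earliest start at hour 10; it finishes at 10 + 8 = hour 18.

18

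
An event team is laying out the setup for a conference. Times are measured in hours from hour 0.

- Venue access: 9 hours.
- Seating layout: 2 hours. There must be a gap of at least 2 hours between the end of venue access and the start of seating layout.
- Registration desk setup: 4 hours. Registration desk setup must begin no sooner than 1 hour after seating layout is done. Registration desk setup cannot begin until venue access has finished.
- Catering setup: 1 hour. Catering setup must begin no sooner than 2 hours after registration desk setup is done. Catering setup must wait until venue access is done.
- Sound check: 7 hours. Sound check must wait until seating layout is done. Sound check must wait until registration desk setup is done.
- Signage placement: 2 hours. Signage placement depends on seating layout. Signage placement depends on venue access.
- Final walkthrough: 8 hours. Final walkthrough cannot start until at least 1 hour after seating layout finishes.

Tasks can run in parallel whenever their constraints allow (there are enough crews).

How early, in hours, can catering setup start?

20

Nothing blocks venue access, so it runs from hour 0 to hour 9.
Seating layout cannot begin until venue access (finishes hour 9, plus 2-hour gap → hour 11). It runs from hour 11 to 11 + 2 = hour 13.
Registration desk setup has to wait for seating layout (finishes hour 13, plus 1-hour gap → hour 14); venue access (finishes hour 9). The latest of these is hour 14, so registration desk setup runs hour 14 to 14 + 4 = hour 18.
Catering setup waits on registration desk setup (finishes hour 18, plus 2-hour gap → hour 20); venue access (finishes hour 9). The latest of these is hour 20, which is the earliest catering setup can start.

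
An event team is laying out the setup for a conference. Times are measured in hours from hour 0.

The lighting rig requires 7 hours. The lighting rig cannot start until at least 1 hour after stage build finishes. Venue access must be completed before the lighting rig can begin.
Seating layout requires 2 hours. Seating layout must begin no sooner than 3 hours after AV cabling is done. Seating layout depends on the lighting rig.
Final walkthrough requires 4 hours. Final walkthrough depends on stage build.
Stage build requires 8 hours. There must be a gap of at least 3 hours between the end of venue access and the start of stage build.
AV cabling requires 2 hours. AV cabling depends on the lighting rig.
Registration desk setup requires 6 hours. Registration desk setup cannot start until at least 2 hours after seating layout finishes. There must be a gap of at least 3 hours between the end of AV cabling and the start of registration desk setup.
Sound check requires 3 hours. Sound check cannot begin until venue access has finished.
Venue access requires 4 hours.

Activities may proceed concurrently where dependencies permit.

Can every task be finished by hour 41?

Nothing blocks venue access, so it runs from hour 0 to hour 4.
After venue access (finishes hour 4), sound check can start at hour 4 and finishes at hour 7.
Stage build waits on venue access (finishes hour 4, plus 3-hour gap → hour 7), so it starts at hour 7 and finishes at 7 + 8 = hour 15.
Final walkthrough cannot begin until stage build (finishes hour 15). It runs from hour 15 to 15 + 4 = hour 19.
The lighting rig cannot start until stage build (finishes hour 15, plus 1-hour gap → hour 16); venue access (finishes hour 4). The controlling bound is hour 16, so the lighting rig finishes at 16 + 7 = hour 23.
AV cabling waits on the lighting rig (finishes hour 23), so it starts at hour 23 and finishes at 23 + 2 = hour 25.
Seating layout cannot start until AV cabling (finishes hour 25, plus 3-hour gap → hour 28); the lighting rig (finishes hour 23). The controlling bound is hour 28, so seating layout finishes at 28 + 2 = hour 30.
Registration desk setup needs all of seating layout (finishes hour 30, plus 2-hour gap → hour 32); AV cabling (finishes hour 25, plus 3-hour gap → hour 28). That puts its earliest start at hour 32; it finishes at 32 + 6 = hour 38.
Every task is finished by hour 38, which is no later than the deadline of 41, so the schedule is feasible.

Yes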